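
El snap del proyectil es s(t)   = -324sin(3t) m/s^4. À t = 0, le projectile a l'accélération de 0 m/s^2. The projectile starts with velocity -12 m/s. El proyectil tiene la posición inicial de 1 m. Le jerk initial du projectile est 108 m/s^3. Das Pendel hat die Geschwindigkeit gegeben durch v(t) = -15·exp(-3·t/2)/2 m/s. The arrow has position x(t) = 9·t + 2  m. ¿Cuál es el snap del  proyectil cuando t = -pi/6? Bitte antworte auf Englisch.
Using s(t) = -324·sin(3·t) and substituting t = -pi/6, we find s = 324.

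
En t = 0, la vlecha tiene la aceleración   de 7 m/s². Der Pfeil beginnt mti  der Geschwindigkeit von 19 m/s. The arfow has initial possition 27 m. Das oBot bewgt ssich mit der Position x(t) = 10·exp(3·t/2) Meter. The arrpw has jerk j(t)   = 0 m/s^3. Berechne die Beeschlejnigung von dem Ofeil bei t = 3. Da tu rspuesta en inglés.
To solve this, we need to take 1 integral of our jerk equation j(t) = 0. Finding the integral of j(t) and using a(0) = 7: a(t) = 7. Using a(t) = 7 and substituting t = 3, we find a = 7.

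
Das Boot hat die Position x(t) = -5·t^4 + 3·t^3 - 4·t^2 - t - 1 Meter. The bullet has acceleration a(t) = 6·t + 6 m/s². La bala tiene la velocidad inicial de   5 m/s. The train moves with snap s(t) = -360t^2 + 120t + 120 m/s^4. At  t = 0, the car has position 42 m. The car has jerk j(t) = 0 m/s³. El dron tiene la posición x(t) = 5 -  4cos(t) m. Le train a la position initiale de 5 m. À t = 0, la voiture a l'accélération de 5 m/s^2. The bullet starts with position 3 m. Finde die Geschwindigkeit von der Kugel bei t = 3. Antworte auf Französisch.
Nous devons trouver la primitive de notre équation de l'accélération a(t) = 6·t + 6 1 fois. En intégrant l'accélération et en utilisant la condition initiale v(0) = 5, nous obtenons v(t) = 3·t^2 + 6·t + 5. De l'équation de la vitesse v(t) = 3·t^2 + 6·t + 5, nous substituons t = 3 pour obtenir v = 50.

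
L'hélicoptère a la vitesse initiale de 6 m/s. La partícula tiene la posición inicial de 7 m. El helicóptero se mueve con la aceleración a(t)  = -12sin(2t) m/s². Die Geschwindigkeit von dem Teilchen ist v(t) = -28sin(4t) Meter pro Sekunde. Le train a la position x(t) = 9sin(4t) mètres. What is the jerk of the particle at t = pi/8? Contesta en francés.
Pour résoudre ceci, nous devons prendre 2 dérivées de notre équation de la vitesse v(t) = -28·sin(4·t). En prenant d/dt de v(t), nous trouvons a(t) = -112·cos(4·t). En dérivant l'accélération, nous obtenons le jerk: j(t) = 448·sin(4·t). De l'équation du jerk j(t) = 448·sin(4·t), nous substituons t = pi/8 pour obtenir j = 448.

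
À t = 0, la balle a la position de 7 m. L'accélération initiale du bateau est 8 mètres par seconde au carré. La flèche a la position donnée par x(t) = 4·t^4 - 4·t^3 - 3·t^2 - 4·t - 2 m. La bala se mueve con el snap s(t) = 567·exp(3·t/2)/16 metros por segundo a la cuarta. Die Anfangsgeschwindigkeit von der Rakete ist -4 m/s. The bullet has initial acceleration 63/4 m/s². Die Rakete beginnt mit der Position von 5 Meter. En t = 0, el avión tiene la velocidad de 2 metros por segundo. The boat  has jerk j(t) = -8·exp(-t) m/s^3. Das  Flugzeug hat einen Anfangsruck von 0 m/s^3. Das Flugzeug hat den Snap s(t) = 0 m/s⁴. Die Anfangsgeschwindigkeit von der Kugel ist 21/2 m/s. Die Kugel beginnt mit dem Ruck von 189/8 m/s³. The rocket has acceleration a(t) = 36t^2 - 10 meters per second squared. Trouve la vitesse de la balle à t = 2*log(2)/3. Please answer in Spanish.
Partiendo del snap s(t) = 567·exp(3·t/2)/16, tomamos 3 integrales. La integral del snap, con j(0) = 189/8, da la sacudida: j(t) = 189·exp(3·t/2)/8. La antiderivada de la sacudida, con a(0) = 63/4, da la aceleración: a(t) = 63·exp(3·t/2)/4. La integral de la aceleración es la velocidad. Usando v(0) = 21/2, obtenemos v(t) = 21·exp(3·t/2)/2. Tenemos la velocidad v(t) = 21·exp(3·t/2)/2. Sustituyendo t = 2*log(2)/3: v(2*log(2)/3) = 21.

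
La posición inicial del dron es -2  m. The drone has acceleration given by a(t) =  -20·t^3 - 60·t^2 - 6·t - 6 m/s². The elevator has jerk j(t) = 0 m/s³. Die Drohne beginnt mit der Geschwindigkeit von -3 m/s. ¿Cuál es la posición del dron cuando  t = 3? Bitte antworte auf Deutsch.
Wir müssen unsere Gleichung für die Beschleunigung a(t) = -20·t^3 - 60·t^2 - 6·t - 6 2-mal integrieren. Die Stammfunktion von der Beschleunigung ist die Geschwindigkeit. Mit v(0) = -3 erhalten wir v(t) = -5·t^4 - 20·t^3 - 3·t^2 - 6·t - 3. Durch Integration von der Geschwindigkeit und Verwendung der Anfangsbedingung x(0) = -2, erhalten wir x(t) = -t^5 - 5·t^4 - t^3 - 3·t^2 - 3·t - 2. Wir haben die Position x(t) = -t^5 - 5·t^4 - t^3 - 3·t^2 - 3·t - 2. Durch Einsetzen von t = 3: x(3) = -713.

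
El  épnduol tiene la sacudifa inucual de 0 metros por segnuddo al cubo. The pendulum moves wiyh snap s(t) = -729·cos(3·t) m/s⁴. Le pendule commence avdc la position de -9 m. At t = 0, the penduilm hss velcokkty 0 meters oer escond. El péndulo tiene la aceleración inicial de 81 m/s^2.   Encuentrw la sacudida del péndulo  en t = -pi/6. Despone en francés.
Nous devons intégrer notre équation du snap s(t) = -729·cos(3·t) 1 fois. L'intégrale du snap, avec j(0) = 0, donne le jerk: j(t) = -243·sin(3·t). Nous avons le jerk j(t) = -243·sin(3·t). En substituant t = -pi/6: j(-pi/6) = 243.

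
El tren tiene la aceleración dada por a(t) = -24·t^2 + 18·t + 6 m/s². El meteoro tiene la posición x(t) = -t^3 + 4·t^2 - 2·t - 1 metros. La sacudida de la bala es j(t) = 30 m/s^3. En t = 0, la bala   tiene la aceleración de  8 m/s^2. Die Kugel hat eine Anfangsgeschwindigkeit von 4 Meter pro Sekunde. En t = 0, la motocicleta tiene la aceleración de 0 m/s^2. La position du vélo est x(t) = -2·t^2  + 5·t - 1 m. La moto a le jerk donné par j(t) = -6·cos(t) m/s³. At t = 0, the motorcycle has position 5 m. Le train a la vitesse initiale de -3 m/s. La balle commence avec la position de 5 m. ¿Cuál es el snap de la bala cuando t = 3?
Debemos derivar nuestra ecuación de la sacudida j(t) = 30 1 vez. Tomando d/dt de j(t), encontramos s(t) = 0. Tenemos el snap s(t) = 0. Sustituyendo t = 3: s(3) = 0.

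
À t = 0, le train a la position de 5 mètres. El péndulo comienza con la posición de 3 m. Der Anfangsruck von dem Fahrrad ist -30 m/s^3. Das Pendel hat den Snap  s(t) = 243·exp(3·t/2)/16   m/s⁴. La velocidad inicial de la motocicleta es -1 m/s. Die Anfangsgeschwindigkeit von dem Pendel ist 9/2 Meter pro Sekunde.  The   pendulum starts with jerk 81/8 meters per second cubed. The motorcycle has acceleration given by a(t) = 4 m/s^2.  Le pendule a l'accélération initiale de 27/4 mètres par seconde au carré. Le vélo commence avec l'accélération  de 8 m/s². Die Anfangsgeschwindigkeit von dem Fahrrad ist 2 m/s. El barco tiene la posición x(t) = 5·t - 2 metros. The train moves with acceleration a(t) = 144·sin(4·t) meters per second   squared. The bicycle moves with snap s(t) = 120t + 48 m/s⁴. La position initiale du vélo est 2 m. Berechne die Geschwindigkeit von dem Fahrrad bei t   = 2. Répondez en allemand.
Ausgehend von dem Snap s(t) = 120·t + 48, nehmen wir 3 Stammfunktionen. Die Stammfunktion von dem Snap ist der Ruck. Mit j(0) = -30 erhalten wir j(t) = 60·t^2 + 48·t - 30. Das Integral von dem Ruck, mit a(0) = 8, ergibt die Beschleunigung: a(t) = 20·t^3 + 24·t^2 - 30·t + 8. Das Integral von der Beschleunigung ist die Geschwindigkeit. Mit v(0) = 2 erhalten wir v(t) = 5·t^4 + 8·t^3 - 15·t^2 + 8·t + 2. Aus der Gleichung für die Geschwindigkeit v(t) = 5·t^4 + 8·t^3 - 15·t^2 + 8·t + 2, setzen wir t = 2 ein und erhalten v = 102.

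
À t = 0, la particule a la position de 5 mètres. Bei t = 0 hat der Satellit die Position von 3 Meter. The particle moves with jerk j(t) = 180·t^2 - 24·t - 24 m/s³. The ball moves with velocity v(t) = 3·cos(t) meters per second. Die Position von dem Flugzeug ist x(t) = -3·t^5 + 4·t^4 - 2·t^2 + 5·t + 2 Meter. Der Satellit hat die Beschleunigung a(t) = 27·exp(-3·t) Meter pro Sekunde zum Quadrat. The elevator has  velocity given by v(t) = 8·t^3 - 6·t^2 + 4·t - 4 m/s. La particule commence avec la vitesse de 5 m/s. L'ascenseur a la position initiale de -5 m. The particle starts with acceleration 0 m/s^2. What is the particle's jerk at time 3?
Using j(t) = 180·t^2 - 24·t - 24 and substituting t = 3, we find j = 1524.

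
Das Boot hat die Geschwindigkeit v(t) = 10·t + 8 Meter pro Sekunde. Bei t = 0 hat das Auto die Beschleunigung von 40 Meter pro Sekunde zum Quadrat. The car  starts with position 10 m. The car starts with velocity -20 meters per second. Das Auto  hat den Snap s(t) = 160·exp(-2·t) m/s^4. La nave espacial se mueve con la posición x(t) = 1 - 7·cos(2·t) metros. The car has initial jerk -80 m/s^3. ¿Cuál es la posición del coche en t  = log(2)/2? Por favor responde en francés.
Pour résoudre ceci, nous devons prendre 4 intégrales de notre équation du snap s(t) = 160·exp(-2·t). En intégrant le snap et en utilisant la condition initiale j(0) = -80, nous obtenons j(t) = -80·exp(-2·t). L'intégrale du jerk est l'accélération. En utilisant a(0) = 40, nous obtenons a(t) = 40·exp(-2·t). En prenant ∫a(t)dt et en appliquant v(0) = -20, nous trouvons v(t) = -20·exp(-2·t). L'intégrale de la vitesse est la position. En utilisant x(0) = 10, nous obtenons x(t) = 10·exp(-2·t). De l'équation de la position x(t) = 10·exp(-2·t), nous substituons t = log(2)/2 pour obtenir x = 5.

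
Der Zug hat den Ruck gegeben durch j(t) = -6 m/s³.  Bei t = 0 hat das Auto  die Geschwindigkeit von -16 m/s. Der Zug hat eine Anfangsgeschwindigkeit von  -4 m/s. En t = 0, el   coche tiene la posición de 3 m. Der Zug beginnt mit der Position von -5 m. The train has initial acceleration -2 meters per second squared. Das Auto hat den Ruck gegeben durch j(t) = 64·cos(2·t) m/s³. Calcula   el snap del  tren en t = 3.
Debemos derivar nuestra ecuación de la sacudida j(t) = -6 1 vez. La derivada de la sacudida da el snap: s(t) = 0. De la ecuación del snap s(t) = 0, sustituimos t = 3 para obtener s = 0.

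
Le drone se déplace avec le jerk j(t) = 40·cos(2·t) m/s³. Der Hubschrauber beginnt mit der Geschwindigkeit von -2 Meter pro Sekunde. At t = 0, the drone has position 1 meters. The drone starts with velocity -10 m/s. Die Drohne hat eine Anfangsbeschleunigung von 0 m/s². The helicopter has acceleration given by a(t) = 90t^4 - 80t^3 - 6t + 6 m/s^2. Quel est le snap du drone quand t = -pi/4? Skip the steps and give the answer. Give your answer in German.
Bei t = -pi/4, s = 80.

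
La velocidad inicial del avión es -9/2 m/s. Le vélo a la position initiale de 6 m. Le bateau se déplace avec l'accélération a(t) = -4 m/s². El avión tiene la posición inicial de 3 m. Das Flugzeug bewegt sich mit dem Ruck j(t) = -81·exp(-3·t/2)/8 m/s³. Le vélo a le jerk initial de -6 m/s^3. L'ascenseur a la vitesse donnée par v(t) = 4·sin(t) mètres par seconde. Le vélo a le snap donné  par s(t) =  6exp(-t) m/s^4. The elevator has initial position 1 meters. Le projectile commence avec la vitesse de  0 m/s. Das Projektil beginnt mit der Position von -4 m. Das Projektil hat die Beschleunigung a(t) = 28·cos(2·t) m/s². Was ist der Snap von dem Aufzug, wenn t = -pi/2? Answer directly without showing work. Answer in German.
Bei t = -pi/2, s = 0.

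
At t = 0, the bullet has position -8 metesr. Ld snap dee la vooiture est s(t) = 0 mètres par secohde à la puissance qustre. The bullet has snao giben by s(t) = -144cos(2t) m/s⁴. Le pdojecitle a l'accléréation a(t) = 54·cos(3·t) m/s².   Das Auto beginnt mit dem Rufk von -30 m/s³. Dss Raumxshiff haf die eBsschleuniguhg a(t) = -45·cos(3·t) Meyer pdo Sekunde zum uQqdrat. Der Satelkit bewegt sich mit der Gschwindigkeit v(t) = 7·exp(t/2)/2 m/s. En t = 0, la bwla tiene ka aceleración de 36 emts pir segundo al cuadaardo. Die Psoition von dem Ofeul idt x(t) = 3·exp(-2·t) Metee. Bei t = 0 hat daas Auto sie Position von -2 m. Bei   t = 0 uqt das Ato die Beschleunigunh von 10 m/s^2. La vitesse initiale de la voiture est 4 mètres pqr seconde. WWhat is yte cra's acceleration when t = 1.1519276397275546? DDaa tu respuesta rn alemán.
Um dies zu lösen, müssen wir 2 Stammfunktionen unserer Gleichung für den Snap s(t) = 0 finden. Durch Integration von dem Snap und Verwendung der Anfangsbedingung j(0) = -30, erhalten wir j(t) = -30. Mit ∫j(t)dt und Anwendung von a(0) = 10, finden wir a(t) = 10 - 30·t. Aus der Gleichung für die Beschleunigung a(t) = 10 - 30·t, setzen wir t = 1.1519276397275546 ein und erhalten a = -24.5578291918266.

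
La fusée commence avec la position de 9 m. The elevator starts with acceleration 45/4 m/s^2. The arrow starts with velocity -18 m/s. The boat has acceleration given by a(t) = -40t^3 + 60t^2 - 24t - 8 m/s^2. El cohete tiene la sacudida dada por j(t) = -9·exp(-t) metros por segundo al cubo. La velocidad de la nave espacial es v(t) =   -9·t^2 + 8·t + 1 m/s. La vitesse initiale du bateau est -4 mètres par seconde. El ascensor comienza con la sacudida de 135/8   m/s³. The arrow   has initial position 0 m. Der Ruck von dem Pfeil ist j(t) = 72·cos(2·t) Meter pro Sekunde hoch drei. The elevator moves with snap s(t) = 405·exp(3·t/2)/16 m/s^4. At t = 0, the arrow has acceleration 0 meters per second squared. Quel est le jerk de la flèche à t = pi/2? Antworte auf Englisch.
Using j(t) = 72·cos(2·t) and substituting t = pi/2, we find j = -72.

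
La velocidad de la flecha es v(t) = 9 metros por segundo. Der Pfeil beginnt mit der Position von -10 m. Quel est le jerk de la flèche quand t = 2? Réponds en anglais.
To solve this, we need to take 2 derivatives of our velocity equation v(t) = 9. Taking d/dt of v(t), we find a(t) = 0. Taking d/dt of a(t), we find j(t) = 0. We have jerk j(t) = 0. Substituting t = 2: j(2) = 0.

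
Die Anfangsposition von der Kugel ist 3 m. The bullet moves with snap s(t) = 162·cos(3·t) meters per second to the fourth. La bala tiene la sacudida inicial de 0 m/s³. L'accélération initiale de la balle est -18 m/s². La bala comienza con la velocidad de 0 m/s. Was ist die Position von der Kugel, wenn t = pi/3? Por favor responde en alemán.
Wir müssen unsere Gleichung für den Snap s(t) = 162·cos(3·t) 4-mal integrieren. Mit ∫s(t)dt und Anwendung von j(0) = 0, finden wir j(t) = 54·sin(3·t). Das Integral von dem Ruck ist die Beschleunigung. Mit a(0) = -18 erhalten wir a(t) = -18·cos(3·t). Mit ∫a(t)dt und Anwendung von v(0) = 0, finden wir v(t) = -6·sin(3·t). Das Integral von der Geschwindigkeit, mit x(0) = 3, ergibt die Position: x(t) = 2·cos(3·t) + 1. Aus der Gleichung für die Position x(t) = 2·cos(3·t) + 1, setzen wir t = pi/3 ein und erhalten x = -1.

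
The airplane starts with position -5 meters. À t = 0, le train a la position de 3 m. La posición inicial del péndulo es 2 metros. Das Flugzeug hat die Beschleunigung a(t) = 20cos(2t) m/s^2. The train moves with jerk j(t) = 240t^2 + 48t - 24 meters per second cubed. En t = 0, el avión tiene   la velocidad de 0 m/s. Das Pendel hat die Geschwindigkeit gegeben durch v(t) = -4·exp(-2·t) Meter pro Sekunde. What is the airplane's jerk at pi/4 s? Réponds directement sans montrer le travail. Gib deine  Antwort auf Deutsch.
Der Ruck bei t = pi/4 ist j = -40.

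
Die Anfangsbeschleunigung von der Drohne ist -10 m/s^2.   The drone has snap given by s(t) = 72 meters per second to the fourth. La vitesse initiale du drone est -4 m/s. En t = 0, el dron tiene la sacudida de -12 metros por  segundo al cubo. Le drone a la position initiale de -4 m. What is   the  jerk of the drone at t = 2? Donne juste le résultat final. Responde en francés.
Le jerk à t = 2 est j = 132.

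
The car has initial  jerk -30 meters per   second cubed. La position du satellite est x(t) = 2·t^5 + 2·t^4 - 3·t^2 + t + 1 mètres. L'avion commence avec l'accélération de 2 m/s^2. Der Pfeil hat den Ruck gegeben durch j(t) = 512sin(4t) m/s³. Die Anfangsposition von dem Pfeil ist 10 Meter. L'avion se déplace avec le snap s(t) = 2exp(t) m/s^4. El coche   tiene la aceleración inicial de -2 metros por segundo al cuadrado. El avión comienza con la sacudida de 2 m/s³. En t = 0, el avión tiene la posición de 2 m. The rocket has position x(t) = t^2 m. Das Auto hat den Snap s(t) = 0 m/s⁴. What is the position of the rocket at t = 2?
Using x(t) = t^2 and substituting t = 2, we find x = 4.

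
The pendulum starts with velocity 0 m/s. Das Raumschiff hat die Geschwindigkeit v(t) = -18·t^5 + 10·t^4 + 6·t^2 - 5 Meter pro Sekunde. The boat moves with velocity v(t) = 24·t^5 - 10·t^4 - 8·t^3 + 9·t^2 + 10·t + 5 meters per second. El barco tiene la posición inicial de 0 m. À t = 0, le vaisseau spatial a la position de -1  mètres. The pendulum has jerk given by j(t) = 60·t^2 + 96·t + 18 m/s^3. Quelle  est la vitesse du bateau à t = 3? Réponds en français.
En utilisant v(t) = 24·t^5 - 10·t^4 - 8·t^3 + 9·t^2 + 10·t + 5 et en substituant t = 3, nous trouvons v = 4922.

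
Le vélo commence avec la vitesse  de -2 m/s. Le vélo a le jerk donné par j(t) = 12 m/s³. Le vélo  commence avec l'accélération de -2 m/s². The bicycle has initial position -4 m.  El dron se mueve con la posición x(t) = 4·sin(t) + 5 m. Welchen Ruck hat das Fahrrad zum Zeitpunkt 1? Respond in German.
Aus der Gleichung für den Ruck j(t) = 12, setzen wir t = 1 ein und erhalten j = 12.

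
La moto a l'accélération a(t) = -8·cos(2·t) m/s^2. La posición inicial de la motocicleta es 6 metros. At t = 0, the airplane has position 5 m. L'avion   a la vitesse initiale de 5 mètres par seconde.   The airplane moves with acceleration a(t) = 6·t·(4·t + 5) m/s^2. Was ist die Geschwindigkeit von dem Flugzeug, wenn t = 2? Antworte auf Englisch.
We must find the integral of our acceleration equation a(t) = 6·t·(4·t + 5) 1 time. Integrating acceleration and using the initial condition v(0) = 5, we get v(t) = 8·t^3 + 15·t^2 + 5. We have velocity v(t) = 8·t^3 + 15·t^2 + 5. Substituting t = 2: v(2) = 129.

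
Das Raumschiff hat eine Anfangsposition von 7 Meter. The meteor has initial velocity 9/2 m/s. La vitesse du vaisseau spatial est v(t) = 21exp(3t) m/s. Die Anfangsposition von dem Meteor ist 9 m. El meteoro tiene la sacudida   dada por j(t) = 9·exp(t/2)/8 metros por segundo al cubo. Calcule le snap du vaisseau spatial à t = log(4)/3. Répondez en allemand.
Um dies zu lösen, müssen wir 3 Ableitungen unserer Gleichung für die Geschwindigkeit v(t) = 21·exp(3·t) nehmen. Durch Ableiten von der Geschwindigkeit erhalten wir die Beschleunigung: a(t) = 63·exp(3·t). Durch Ableiten von der Beschleunigung erhalten wir den Ruck: j(t) = 189·exp(3·t). Mit d/dt von j(t) finden wir s(t) = 567·exp(3·t). Aus der Gleichung für den Snap s(t) = 567·exp(3·t), setzen wir t = log(4)/3 ein und erhalten s = 2268.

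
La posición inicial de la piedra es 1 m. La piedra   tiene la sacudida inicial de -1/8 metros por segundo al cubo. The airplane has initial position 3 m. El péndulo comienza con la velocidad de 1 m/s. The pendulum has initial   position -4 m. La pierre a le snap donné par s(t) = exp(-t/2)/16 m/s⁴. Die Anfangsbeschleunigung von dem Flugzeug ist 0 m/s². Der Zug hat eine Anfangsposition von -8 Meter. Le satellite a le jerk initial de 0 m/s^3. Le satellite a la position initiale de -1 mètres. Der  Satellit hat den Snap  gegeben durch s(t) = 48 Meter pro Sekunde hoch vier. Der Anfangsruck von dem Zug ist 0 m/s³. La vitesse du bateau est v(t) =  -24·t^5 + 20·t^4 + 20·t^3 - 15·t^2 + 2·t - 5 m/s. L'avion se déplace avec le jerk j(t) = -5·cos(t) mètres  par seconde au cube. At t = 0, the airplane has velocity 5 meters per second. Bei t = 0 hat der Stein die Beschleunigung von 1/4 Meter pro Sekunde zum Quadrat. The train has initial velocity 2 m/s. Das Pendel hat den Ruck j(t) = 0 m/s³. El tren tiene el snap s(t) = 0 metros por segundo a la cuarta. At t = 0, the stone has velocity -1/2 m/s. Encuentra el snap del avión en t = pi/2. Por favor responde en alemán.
Ausgehend von dem Ruck j(t) = -5·cos(t), nehmen wir 1 Ableitung. Die Ableitung von dem Ruck ergibt den Snap: s(t) = 5·sin(t). Mit s(t) = 5·sin(t) und Einsetzen von t = pi/2, finden wir s = 5.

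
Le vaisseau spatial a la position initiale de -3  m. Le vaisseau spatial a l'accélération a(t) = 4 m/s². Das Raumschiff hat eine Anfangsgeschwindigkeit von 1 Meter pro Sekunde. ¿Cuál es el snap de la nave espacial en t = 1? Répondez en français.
Nous devons dériver notre équation de l'accélération a(t) = 4 2 fois. En prenant d/dt de a(t), nous trouvons j(t) = 0. En dérivant le jerk, nous obtenons le snap: s(t) = 0. De l'équation du snap s(t) = 0, nous substituons t = 1 pour obtenir s = 0.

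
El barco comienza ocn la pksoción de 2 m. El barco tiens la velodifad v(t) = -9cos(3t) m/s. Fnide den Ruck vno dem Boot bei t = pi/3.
Wir müssen unsere Gleichung für die Geschwindigkeit v(t) = -9·cos(3·t) 2-mal ableiten. Mit d/dt von v(t) finden wir a(t) = 27·sin(3·t). Die Ableitung von der Beschleunigung ergibt den Ruck: j(t) = 81·cos(3·t). Mit j(t) = 81·cos(3·t) und Einsetzen von t = pi/3, finden wir j = -81.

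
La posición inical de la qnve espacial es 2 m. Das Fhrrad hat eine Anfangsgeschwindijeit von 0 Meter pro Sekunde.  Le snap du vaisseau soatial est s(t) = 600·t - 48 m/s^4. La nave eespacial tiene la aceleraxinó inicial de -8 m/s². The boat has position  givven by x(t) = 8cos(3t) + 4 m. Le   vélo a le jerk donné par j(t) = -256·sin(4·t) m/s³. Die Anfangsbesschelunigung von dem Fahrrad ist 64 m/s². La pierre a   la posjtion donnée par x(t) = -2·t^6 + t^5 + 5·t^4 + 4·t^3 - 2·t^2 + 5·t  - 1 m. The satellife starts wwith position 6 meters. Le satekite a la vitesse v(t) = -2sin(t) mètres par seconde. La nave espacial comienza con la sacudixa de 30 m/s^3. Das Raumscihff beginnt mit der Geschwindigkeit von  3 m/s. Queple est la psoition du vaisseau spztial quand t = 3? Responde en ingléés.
To find the answer, we compute 4 antiderivatives of s(t) = 600·t - 48. Finding the antiderivative of s(t) and using j(0) = 30: j(t) = 300·t^2 - 48·t + 30. The antiderivative of jerk, with a(0) = -8, gives acceleration: a(t) = 100·t^3 - 24·t^2 + 30·t - 8. Taking ∫a(t)dt and applying v(0) = 3, we find v(t) = 25·t^4 - 8·t^3 + 15·t^2 - 8·t + 3. The integral of velocity is position. Using x(0) = 2, we get x(t) = 5·t^5 - 2·t^4 + 5·t^3 - 4·t^2 + 3·t + 2. From the given position equation x(t) = 5·t^5 - 2·t^4 + 5·t^3 - 4·t^2 + 3·t + 2, we substitute t = 3 to get x = 1163.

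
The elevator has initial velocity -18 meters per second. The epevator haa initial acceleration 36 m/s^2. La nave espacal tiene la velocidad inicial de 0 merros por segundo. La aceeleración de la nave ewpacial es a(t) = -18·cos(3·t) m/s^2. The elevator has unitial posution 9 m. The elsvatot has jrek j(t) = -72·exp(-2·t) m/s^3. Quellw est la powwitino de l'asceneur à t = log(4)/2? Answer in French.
Pour résoudre ceci, nous devons prendre 3 intégrales de notre équation du jerk j(t) = -72·exp(-2·t). L'intégrale du jerk est l'accélération. En utilisant a(0) = 36, nous obtenons a(t) = 36·exp(-2·t). En intégrant l'accélération et en utilisant la condition initiale v(0) = -18, nous obtenons v(t) = -18·exp(-2·t). La primitive de la vitesse, avec x(0) = 9, donne la position: x(t) = 9·exp(-2·t). Nous avons la position x(t) = 9·exp(-2·t). En substituant t = log(4)/2: x(log(4)/2) = 9/4.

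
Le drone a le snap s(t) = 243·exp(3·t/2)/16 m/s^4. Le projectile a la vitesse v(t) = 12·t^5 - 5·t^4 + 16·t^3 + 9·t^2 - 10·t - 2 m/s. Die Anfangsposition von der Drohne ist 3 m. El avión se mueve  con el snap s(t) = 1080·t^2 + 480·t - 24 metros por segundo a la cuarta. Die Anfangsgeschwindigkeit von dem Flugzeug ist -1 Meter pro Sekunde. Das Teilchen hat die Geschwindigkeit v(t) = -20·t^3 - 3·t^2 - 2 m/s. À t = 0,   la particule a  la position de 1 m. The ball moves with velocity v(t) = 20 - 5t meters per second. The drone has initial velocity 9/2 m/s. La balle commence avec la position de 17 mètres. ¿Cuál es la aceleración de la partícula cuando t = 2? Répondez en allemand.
Um dies zu lösen, müssen wir 1 Ableitung unserer Gleichung für die Geschwindigkeit v(t) = -20·t^3 - 3·t^2 - 2 nehmen. Durch Ableiten von der Geschwindigkeit erhalten wir die Beschleunigung: a(t) = -60·t^2 - 6·t. Mit a(t) = -60·t^2 - 6·t und Einsetzen von t = 2, finden wir a = -252.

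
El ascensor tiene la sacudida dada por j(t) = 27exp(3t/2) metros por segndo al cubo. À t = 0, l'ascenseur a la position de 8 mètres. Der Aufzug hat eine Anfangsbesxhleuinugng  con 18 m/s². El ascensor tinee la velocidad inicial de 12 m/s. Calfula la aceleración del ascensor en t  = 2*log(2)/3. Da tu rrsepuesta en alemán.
Wir müssen das Integral unserer Gleichung für den Ruck j(t) = 27·exp(3·t/2) 1-mal finden. Die Stammfunktion von dem Ruck ist die Beschleunigung. Mit a(0) = 18 erhalten wir a(t) = 18·exp(3·t/2). Aus der Gleichung für die Beschleunigung a(t) = 18·exp(3·t/2), setzen wir t = 2*log(2)/3 ein und erhalten a = 36.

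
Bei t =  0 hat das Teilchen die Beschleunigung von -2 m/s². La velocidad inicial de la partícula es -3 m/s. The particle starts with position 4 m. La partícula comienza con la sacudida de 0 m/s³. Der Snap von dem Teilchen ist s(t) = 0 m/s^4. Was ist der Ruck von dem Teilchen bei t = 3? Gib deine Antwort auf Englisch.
To find the answer, we compute 1 antiderivative of s(t) = 0. Taking ∫s(t)dt and applying j(0) = 0, we find j(t) = 0. We have jerk j(t) = 0. Substituting t = 3: j(3) = 0.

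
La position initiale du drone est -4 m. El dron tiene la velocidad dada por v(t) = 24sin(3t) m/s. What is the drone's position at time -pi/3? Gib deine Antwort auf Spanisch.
Para resolver esto, necesitamos tomar 1 antiderivada de nuestra ecuación de la velocidad v(t) = 24·sin(3·t). La integral de la velocidad, con x(0) = -4, da la posición: x(t) = 4 - 8·cos(3·t). Usando x(t) = 4 - 8·cos(3·t) y sustituyendo t = -pi/3, encontramos x = 12.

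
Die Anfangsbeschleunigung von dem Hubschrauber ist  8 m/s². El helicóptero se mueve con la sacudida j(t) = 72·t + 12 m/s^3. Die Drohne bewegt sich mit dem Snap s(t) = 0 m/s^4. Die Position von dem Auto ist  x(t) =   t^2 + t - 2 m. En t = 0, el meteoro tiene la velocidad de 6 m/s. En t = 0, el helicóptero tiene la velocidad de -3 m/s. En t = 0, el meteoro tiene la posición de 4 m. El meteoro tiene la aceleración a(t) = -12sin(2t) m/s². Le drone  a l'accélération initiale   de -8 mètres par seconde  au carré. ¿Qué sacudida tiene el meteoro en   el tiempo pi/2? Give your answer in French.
Nous devons dériver notre équation de l'accélération a(t) = -12·sin(2·t) 1 fois. En prenant d/dt de a(t), nous trouvons j(t) = -24·cos(2·t). Nous avons le jerk j(t) = -24·cos(2·t). En substituant t = pi/2: j(pi/2) = 24.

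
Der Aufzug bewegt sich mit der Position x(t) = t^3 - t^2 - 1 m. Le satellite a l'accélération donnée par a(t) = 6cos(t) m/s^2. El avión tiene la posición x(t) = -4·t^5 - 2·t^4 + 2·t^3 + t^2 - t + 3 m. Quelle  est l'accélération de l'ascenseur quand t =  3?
Pour résoudre ceci, nous devons prendre 2 dérivées de notre équation de la position x(t) = t^3 - t^2 - 1. La dérivée de la position donne la vitesse: v(t) = 3·t^2 - 2·t. La dérivée de la vitesse donne l'accélération: a(t) = 6·t - 2. Nous avons l'accélération a(t) = 6·t - 2. En substituant t = 3: a(3) = 16.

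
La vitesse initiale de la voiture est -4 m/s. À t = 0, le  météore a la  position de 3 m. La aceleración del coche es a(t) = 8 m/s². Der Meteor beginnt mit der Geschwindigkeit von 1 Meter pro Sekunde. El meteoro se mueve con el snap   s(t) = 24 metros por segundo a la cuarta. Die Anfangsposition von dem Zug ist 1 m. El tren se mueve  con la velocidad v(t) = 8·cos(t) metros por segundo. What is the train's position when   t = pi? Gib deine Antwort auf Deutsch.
Ausgehend von der Geschwindigkeit v(t) = 8·cos(t), nehmen wir 1 Integral. Das Integral von der Geschwindigkeit, mit x(0) = 1, ergibt die Position: x(t) = 8·sin(t) + 1. Mit x(t) = 8·sin(t) + 1 und Einsetzen von t = pi, finden wir x = 1.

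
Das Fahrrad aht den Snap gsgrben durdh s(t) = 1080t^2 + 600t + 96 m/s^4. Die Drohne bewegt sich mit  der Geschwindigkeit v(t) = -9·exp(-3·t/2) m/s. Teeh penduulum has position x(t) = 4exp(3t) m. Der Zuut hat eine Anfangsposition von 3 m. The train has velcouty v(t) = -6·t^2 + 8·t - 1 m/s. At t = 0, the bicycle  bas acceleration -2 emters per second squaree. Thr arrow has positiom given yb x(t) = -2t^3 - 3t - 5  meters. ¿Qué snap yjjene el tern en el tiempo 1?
Partiendo de la velocidad v(t) = -6·t^2 + 8·t - 1, tomamos 3 derivadas. Tomando d/dt de v(t), encontramos a(t) = 8 - 12·t. La derivada de la aceleración da la sacudida: j(t) = -12. Tomando d/dt de j(t), encontramos s(t) = 0. De la ecuación del snap s(t) = 0, sustituimos t = 1 para obtener s = 0.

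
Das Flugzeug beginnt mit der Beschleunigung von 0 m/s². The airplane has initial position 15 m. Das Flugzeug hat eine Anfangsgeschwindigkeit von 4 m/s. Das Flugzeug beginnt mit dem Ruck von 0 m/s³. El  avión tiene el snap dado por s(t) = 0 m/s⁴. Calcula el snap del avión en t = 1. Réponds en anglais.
Using s(t) = 0 and substituting t = 1, we find s = 0.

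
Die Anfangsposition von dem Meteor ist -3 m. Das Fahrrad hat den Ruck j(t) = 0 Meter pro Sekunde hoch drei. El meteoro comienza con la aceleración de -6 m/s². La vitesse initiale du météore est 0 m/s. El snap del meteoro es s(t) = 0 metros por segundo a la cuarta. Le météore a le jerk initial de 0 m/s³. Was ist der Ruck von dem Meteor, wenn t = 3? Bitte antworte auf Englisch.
To solve this, we need to take 1 antiderivative of our snap equation s(t) = 0. Taking ∫s(t)dt and applying j(0) = 0, we find j(t) = 0. Using j(t) = 0 and substituting t = 3, we find j = 0.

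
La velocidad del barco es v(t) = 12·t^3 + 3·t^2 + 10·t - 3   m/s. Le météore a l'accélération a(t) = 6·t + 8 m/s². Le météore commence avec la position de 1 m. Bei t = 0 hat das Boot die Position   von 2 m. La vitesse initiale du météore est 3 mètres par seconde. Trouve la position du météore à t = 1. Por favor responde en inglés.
We need to integrate our acceleration equation a(t) = 6·t + 8 2 times. Taking ∫a(t)dt and applying v(0) = 3, we find v(t) = 3·t^2 + 8·t + 3. Integrating velocity and using the initial condition x(0) = 1, we get x(t) = t^3 + 4·t^2 + 3·t + 1. From the given position equation x(t) = t^3 + 4·t^2 + 3·t + 1, we substitute t = 1 to get x = 9.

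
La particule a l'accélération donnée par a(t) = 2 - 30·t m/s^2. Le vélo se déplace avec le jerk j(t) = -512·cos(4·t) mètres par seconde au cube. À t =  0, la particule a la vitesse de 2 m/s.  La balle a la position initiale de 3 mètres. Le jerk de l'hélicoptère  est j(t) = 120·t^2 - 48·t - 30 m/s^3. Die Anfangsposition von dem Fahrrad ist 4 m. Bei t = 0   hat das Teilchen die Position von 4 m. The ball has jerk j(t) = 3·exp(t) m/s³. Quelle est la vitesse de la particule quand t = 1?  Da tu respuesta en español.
Debemos encontrar la antiderivada de nuestra ecuación de la aceleración a(t) = 2 - 30·t 1 vez. La integral de la aceleración es la velocidad. Usando v(0) = 2, obtenemos v(t) = -15·t^2 + 2·t + 2. Usando v(t) = -15·t^2 + 2·t + 2 y sustituyendo t = 1, encontramos v = -11.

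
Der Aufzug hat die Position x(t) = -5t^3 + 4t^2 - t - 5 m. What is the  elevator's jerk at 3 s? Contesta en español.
Para resolver esto, necesitamos tomar 3 derivadas de nuestra ecuación de la posición x(t) = -5·t^3 + 4·t^2 - t - 5. Derivando la posición, obtenemos la velocidad: v(t) = -15·t^2 + 8·t - 1. Tomando d/dt de v(t), encontramos a(t) = 8 - 30·t. La derivada de la aceleración da la sacudida: j(t) = -30. De la ecuación de la sacudida j(t) = -30, sustituimos t = 3 para obtener j = -30.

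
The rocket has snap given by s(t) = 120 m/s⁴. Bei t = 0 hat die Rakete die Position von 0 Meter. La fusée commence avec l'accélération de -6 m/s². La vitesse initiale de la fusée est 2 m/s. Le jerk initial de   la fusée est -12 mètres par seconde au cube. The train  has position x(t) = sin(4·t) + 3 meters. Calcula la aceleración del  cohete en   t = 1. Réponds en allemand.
Wir müssen unsere Gleichung für den Snap s(t) = 120 2-mal integrieren. Die Stammfunktion von dem Snap, mit j(0) = -12, ergibt den Ruck: j(t) = 120·t - 12. Mit ∫j(t)dt und Anwendung von a(0) = -6, finden wir a(t) = 60·t^2 - 12·t - 6. Aus der Gleichung für die Beschleunigung a(t) = 60·t^2 - 12·t - 6, setzen wir t = 1 ein und erhalten a = 42.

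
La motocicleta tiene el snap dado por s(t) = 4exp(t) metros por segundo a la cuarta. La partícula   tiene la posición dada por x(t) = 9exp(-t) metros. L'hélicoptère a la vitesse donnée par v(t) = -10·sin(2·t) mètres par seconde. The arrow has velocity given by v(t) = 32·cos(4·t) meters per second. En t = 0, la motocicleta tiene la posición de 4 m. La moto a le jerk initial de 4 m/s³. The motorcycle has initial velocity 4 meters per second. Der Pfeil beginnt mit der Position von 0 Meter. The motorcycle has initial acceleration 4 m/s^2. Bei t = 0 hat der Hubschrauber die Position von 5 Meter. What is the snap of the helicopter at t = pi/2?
We must differentiate our velocity equation v(t) = -10·sin(2·t) 3 times. The derivative of velocity gives acceleration: a(t) = -20·cos(2·t). The derivative of acceleration gives jerk: j(t) = 40·sin(2·t). The derivative of jerk gives snap: s(t) = 80·cos(2·t). Using s(t) = 80·cos(2·t) and substituting t = pi/2, we find s = -80.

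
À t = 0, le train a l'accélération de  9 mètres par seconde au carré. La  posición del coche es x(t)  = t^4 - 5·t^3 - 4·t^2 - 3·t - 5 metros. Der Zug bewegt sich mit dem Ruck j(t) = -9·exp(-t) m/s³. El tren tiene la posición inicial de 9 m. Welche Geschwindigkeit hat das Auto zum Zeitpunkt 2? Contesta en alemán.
Wir müssen unsere Gleichung für die Position x(t) = t^4 - 5·t^3 - 4·t^2 - 3·t - 5 1-mal ableiten. Mit d/dt von x(t) finden wir v(t) = 4·t^3 - 15·t^2 - 8·t - 3. Aus der Gleichung für die Geschwindigkeit v(t) = 4·t^3 - 15·t^2 - 8·t - 3, setzen wir t = 2 ein und erhalten v = -47.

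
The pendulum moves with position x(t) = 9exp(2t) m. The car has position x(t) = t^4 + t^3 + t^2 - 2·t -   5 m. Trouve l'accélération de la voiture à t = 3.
Nous devons dériver notre équation de la position x(t) = t^4 + t^3 + t^2 - 2·t - 5 2 fois. La dérivée de la position donne la vitesse: v(t) = 4·t^3 + 3·t^2 + 2·t - 2. En dérivant la vitesse, nous obtenons l'accélération: a(t) = 12·t^2 + 6·t + 2. En utilisant a(t) = 12·t^2 + 6·t + 2 et en substituant t = 3, nous trouvons a = 128.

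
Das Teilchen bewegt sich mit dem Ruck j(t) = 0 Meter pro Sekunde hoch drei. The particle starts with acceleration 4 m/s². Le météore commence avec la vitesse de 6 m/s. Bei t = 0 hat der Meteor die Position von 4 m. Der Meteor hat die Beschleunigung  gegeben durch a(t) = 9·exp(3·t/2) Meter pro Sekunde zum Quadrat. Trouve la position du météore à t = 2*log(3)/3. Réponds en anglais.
To solve this, we need to take 2 integrals of our acceleration equation a(t) = 9·exp(3·t/2). Integrating acceleration and using the initial condition v(0) = 6, we get v(t) = 6·exp(3·t/2). The antiderivative of velocity is position. Using x(0) = 4, we get x(t) = 4·exp(3·t/2). We have position x(t) = 4·exp(3·t/2). Substituting t = 2*log(3)/3: x(2*log(3)/3) = 12.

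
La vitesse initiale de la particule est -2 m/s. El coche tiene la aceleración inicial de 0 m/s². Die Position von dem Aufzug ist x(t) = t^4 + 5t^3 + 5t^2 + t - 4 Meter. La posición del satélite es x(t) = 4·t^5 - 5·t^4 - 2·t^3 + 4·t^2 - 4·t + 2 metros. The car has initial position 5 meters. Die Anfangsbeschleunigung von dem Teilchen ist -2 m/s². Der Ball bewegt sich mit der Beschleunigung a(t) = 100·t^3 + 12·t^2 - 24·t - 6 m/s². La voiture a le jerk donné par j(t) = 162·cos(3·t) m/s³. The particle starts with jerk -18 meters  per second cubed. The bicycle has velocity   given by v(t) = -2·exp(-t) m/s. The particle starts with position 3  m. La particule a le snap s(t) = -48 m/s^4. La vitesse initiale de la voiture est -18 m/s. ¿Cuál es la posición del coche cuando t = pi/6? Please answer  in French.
Nous devons trouver la primitive de notre équation du jerk j(t) = 162·cos(3·t) 3 fois. La primitive du jerk, avec a(0) = 0, donne l'accélération: a(t) = 54·sin(3·t). En intégrant l'accélération et en utilisant la condition initiale v(0) = -18, nous obtenons v(t) = -18·cos(3·t). La primitive de la vitesse est la position. En utilisant x(0) = 5, nous obtenons x(t) = 5 - 6·sin(3·t). En utilisant x(t) = 5 - 6·sin(3·t) et en substituant t = pi/6, nous trouvons x = -1.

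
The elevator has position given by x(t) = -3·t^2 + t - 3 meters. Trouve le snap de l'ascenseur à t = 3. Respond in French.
En partant de la position x(t) = -3·t^2 + t - 3, nous prenons 4 dérivées. En prenant d/dt de x(t), nous trouvons v(t) = 1 - 6·t. La dérivée de la vitesse donne l'accélération: a(t) = -6. En prenant d/dt de a(t), nous trouvons j(t) = 0. En prenant d/dt de j(t), nous trouvons s(t) = 0. De l'équation du snap s(t) = 0, nous substituons t = 3 pour obtenir s = 0.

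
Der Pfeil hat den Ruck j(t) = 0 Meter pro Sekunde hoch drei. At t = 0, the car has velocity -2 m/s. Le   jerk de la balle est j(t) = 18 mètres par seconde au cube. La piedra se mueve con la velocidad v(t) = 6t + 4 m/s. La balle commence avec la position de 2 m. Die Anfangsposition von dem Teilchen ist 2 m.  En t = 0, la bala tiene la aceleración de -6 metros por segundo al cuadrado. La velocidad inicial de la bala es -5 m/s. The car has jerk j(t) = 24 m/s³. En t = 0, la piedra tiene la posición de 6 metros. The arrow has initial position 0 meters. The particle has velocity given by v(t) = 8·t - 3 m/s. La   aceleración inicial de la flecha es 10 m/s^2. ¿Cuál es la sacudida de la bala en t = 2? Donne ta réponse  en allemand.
Aus der Gleichung für den Ruck j(t) = 18, setzen wir t = 2 ein und erhalten j = 18.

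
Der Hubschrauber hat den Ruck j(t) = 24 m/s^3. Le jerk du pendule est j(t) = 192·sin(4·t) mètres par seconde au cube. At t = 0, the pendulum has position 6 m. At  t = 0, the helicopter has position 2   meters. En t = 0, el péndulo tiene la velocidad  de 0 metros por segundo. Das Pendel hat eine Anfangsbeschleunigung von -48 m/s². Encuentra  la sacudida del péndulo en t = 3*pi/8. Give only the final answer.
En t = 3*pi/8, j = -192.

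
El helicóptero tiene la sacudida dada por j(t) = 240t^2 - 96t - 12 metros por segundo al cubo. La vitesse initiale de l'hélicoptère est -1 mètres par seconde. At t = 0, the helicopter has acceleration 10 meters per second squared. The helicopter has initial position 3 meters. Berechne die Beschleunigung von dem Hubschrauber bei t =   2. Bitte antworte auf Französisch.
Pour résoudre ceci, nous devons prendre 1 intégrale de notre équation du jerk j(t) = 240·t^2 - 96·t - 12. En intégrant le jerk et en utilisant la condition initiale a(0) = 10, nous obtenons a(t) = 80·t^3 - 48·t^2 - 12·t + 10. De l'équation de l'accélération a(t) = 80·t^3 - 48·t^2 - 12·t + 10, nous substituons t = 2 pour obtenir a = 434.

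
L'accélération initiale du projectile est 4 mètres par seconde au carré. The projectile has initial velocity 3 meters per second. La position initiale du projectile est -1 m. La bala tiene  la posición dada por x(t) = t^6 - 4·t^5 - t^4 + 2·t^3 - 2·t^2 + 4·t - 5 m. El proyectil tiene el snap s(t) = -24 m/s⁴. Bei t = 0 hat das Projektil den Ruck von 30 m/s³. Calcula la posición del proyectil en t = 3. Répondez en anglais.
Starting from snap s(t) = -24, we take 4 integrals. Finding the integral of s(t) and using j(0) = 30: j(t) = 30 - 24·t. The antiderivative of jerk, with a(0) = 4, gives acceleration: a(t) = -12·t^2 + 30·t + 4. Finding the antiderivative of a(t) and using v(0) = 3: v(t) = -4·t^3 + 15·t^2 + 4·t + 3. Integrating velocity and using the initial condition x(0) = -1, we get x(t) = -t^4 + 5·t^3 + 2·t^2 + 3·t - 1. Using x(t) = -t^4 + 5·t^3 + 2·t^2 + 3·t - 1 and substituting t = 3, we find x = 80.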